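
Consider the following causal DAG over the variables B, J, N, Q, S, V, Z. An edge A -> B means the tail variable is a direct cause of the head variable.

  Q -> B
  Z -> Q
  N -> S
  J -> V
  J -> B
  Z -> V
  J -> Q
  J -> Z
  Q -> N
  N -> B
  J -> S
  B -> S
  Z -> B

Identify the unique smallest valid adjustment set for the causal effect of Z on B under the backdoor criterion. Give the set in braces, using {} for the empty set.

{J}

Variables eligible for adjustment (non-descendants of Z, excluding Z and B): {J}.
Backdoor paths from Z to B:
  P1: Z <- J -> Q -> N -> B
  P2: Z <- J -> Q -> N -> S <- B
  P3: Z <- J -> Q -> B
  P4: Z <- J -> B
  P5: Z <- J -> S <- N <- Q -> B
  P6: Z <- J -> S <- N -> B
  P7: Z <- J -> S <- B
The empty set is not sufficient: P1 (Z <- J -> Q -> N -> B) has no collider blocking it and no conditioned non-collider, so it is open.
Try {J}:
  P1: blocked at fork node J ∈ conditioning set.
  P2: blocked at fork node J ∈ conditioning set.
  P3: blocked at fork node J ∈ conditioning set.
  P4: blocked at fork node J ∈ conditioning set.
  P5: blocked at fork node J ∈ conditioning set.
  P6: blocked at fork node J ∈ conditioning set.
  P7: blocked at fork node J ∈ conditioning set.
{J} contains no descendant of Z and blocks every backdoor path.
{J} is the unique smallest valid adjustment set.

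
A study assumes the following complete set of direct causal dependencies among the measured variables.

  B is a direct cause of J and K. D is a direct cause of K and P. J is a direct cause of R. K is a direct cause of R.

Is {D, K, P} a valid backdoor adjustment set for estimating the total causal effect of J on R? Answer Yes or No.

Backdoor paths from J to R (paths whose first edge points into J):
  P1: J <- B -> K -> R
Condition 1 (no descendant of J in the set): holds — descendants of J are {R}; none are in {D, K, P}.
Condition 2 (every backdoor path blocked by {D, K, P}):
  P1: blocked at chain node K ∈ conditioning set.
{D, K, P} satisfies the backdoor criterion.

Yes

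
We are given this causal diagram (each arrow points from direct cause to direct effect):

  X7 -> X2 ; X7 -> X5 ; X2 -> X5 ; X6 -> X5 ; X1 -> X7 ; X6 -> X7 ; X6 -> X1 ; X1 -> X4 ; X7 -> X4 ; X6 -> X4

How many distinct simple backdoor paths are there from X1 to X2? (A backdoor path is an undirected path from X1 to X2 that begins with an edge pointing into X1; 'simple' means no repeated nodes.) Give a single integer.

6

A backdoor path from X1 to X2 is any simple undirected path whose first edge points into X1 (i.e. leaves X1 via a parent).
Parents of X1: {X6}.
Enumerating:
  P1: X1 <- X6 -> X7 -> X2
  P2: X1 <- X6 -> X7 -> X5 <- X2
  P3: X1 <- X6 -> X5 <- X7 -> X2
  P4: X1 <- X6 -> X5 <- X2
  P5: X1 <- X6 -> X4 <- X7 -> X2
  P6: X1 <- X6 -> X4 <- X7 -> X5 <- X2
That exhausts the simple backdoor paths. Count: 6.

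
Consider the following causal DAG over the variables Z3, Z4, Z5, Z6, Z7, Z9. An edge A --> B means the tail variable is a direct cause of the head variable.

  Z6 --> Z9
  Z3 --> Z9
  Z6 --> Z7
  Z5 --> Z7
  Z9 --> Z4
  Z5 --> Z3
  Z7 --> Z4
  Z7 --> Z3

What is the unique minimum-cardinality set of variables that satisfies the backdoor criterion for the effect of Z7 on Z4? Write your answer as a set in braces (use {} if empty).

Variables eligible for adjustment (non-descendants of Z7, excluding Z7 and Z4): {Z5, Z6}.
Backdoor paths from Z7 to Z4:
  P1: Z7 <- Z5 -> Z3 -> Z9 -> Z4
  P2: Z7 <- Z6 -> Z9 -> Z4
The empty set is not sufficient: P1 (Z7 <- Z5 -> Z3 -> Z9 -> Z4) has no collider blocking it and no conditioned non-collider, so it is open.
Try {Z5, Z6}:
  P1: blocked at fork node Z5 ∈ conditioning set.
  P2: blocked at fork node Z6 ∈ conditioning set.
{Z5, Z6} contains no descendant of Z7 and blocks every backdoor path.
Every element of {Z5, Z6} is needed (dropping Z5 leaves P1 open; dropping Z6 leaves P2 open), so no proper subset is valid.
Among all size-2 subsets of the eligible variables, only {Z5, Z6} blocks every backdoor path, so it is the unique smallest valid adjustment set.

{Z5, Z6}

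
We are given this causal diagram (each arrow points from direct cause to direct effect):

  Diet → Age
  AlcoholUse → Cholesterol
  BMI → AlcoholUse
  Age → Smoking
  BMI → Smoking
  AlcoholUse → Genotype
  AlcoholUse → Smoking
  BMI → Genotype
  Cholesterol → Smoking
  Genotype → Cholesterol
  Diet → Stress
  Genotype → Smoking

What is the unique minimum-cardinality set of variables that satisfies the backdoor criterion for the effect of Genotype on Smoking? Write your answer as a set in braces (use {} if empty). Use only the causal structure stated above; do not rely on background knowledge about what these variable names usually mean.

{AlcoholUse, BMI}

Variables eligible for adjustment (non-descendants of Genotype, excluding Genotype and Smoking): {Age, AlcoholUse, BMI, Diet, Stress}.
Backdoor paths from Genotype to Smoking:
  P1: Genotype <- BMI -> AlcoholUse -> Cholesterol -> Smoking
  P2: Genotype <- BMI -> AlcoholUse -> Smoking
  P3: Genotype <- BMI -> Smoking
  P4: Genotype <- AlcoholUse <- BMI -> Smoking
  P5: Genotype <- AlcoholUse -> Cholesterol -> Smoking
  P6: Genotype <- AlcoholUse -> Smoking
The empty set is not sufficient: P1 (Genotype <- BMI -> AlcoholUse -> Cholesterol -> Smoking) has no collider blocking it and no conditioned non-collider, so it is open.
Try {AlcoholUse, BMI}:
  P1: blocked at fork node BMI ∈ conditioning set.
  P2: blocked at fork node BMI ∈ conditioning set.
  P3: blocked at fork node BMI ∈ conditioning set.
  P4: blocked at chain node AlcoholUse ∈ conditioning set.
  P5: blocked at fork node AlcoholUse ∈ conditioning set.
  P6: blocked at fork node AlcoholUse ∈ conditioning set.
{AlcoholUse, BMI} contains no descendant of Genotype and blocks every backdoor path.
Every element of {AlcoholUse, BMI} is needed (dropping AlcoholUse leaves P5 open; dropping BMI leaves P3 open), so no proper subset is valid.
Among all size-2 subsets of the eligible variables, only {AlcoholUse, BMI} blocks every backdoor path, so it is the unique smallest valid adjustment set.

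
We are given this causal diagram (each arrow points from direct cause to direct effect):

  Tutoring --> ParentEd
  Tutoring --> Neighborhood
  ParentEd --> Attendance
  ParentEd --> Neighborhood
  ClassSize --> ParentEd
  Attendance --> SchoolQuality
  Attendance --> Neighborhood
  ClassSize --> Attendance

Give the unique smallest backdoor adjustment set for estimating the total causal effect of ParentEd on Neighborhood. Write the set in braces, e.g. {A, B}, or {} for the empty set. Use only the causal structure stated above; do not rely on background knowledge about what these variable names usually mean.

Variables eligible for adjustment (non-descendants of ParentEd, excluding ParentEd and Neighborhood): {ClassSize, Tutoring}.
Backdoor paths from ParentEd to Neighborhood:
  P1: ParentEd <- ClassSize -> Attendance -> Neighborhood
  P2: ParentEd <- Tutoring -> Neighborhood
The empty set is not sufficient: P1 (ParentEd <- ClassSize -> Attendance -> Neighborhood) has no collider blocking it and no conditioned non-collider, so it is open.
Try {ClassSize, Tutoring}:
  P1: blocked at fork node ClassSize ∈ conditioning set.
  P2: blocked at fork node Tutoring ∈ conditioning set.
{ClassSize, Tutoring} contains no descendant of ParentEd and blocks every backdoor path.
Every element of {ClassSize, Tutoring} is needed (dropping ClassSize leaves P1 open; dropping Tutoring leaves P2 open), so no proper subset is valid.
Among all size-2 subsets of the eligible variables, only {ClassSize, Tutoring} blocks every backdoor path, so it is the unique smallest valid adjustment set.

{ClassSize, Tutoring}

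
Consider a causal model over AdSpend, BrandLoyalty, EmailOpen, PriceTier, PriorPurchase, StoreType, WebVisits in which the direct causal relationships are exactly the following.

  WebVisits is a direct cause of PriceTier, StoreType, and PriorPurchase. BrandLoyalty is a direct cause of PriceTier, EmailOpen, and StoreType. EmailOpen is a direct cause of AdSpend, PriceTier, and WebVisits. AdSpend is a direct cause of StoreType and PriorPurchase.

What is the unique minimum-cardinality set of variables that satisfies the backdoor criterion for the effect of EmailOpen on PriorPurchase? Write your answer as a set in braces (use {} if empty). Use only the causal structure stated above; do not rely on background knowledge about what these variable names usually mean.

Variables eligible for adjustment (non-descendants of EmailOpen, excluding EmailOpen and PriorPurchase): {BrandLoyalty}.
Backdoor paths from EmailOpen to PriorPurchase:
  P1: EmailOpen <- BrandLoyalty -> PriceTier <- WebVisits -> PriorPurchase
  P2: EmailOpen <- BrandLoyalty -> PriceTier <- WebVisits -> StoreType <- AdSpend -> PriorPurchase
  P3: EmailOpen <- BrandLoyalty -> StoreType <- AdSpend -> PriorPurchase
  P4: EmailOpen <- BrandLoyalty -> StoreType <- WebVisits -> PriorPurchase
Each backdoor path contains an unconditioned collider, so every path is already blocked with the empty conditioning set:
  P1: blocked at collider PriceTier (neither it nor any descendant is in the conditioning set).
  P2: blocked at collider PriceTier (neither it nor any descendant is in the conditioning set).
  P3: blocked at collider StoreType (neither it nor any descendant is in the conditioning set).
  P4: blocked at collider StoreType (neither it nor any descendant is in the conditioning set).
The empty set is therefore the unique smallest valid set.

{}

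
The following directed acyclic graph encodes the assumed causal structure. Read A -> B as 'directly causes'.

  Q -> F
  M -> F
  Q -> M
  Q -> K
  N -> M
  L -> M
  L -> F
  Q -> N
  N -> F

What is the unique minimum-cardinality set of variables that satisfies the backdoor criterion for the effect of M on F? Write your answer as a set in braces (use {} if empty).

Variables eligible for adjustment (non-descendants of M, excluding M and F): {K, L, N, Q}.
Backdoor paths from M to F:
  P1: M <- Q -> N -> F
  P2: M <- Q -> F
  P3: M <- L -> F
  P4: M <- N <- Q -> F
  P5: M <- N -> F
The empty set is not sufficient: P1 (M <- Q -> N -> F) has no collider blocking it and no conditioned non-collider, so it is open.
Try {L, N, Q}:
  P1: blocked at fork node Q ∈ conditioning set.
  P2: blocked at fork node Q ∈ conditioning set.
  P3: blocked at fork node L ∈ conditioning set.
  P4: blocked at chain node N ∈ conditioning set.
  P5: blocked at fork node N ∈ conditioning set.
{L, N, Q} contains no descendant of M and blocks every backdoor path.
Every element of {L, N, Q} is needed (dropping L leaves P3 open; dropping N leaves P5 open; dropping Q leaves P2 open), so no proper subset is valid.
Among all size-3 subsets of the eligible variables, only {L, N, Q} blocks every backdoor path, so it is the unique smallest valid adjustment set.

{L, N, Q}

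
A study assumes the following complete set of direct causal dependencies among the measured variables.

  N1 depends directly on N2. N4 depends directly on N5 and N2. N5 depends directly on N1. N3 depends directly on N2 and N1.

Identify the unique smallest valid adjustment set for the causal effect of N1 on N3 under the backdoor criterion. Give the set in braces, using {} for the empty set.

{N2}

Variables eligible for adjustment (non-descendants of N1, excluding N1 and N3): {N2}.
Backdoor paths from N1 to N3:
  P1: N1 <- N2 -> N3
The empty set is not sufficient: P1 (N1 <- N2 -> N3) has no collider blocking it and no conditioned non-collider, so it is open.
Try {N2}:
  P1: blocked at fork node N2 ∈ conditioning set.
{N2} contains no descendant of N1 and blocks every backdoor path.
{N2} is the unique smallest valid adjustment set.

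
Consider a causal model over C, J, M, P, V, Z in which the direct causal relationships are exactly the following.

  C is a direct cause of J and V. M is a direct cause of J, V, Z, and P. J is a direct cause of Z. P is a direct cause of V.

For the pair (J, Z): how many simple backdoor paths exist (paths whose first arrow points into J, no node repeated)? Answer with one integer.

3

A backdoor path from J to Z is any simple undirected path whose first edge points into J (i.e. leaves J via a parent).
Parents of J: {C, M}.
Enumerating:
  P1: J <- M -> Z
  P2: J <- C -> V <- M -> Z
  P3: J <- C -> V <- P <- M -> Z
That exhausts the simple backdoor paths. Count: 3.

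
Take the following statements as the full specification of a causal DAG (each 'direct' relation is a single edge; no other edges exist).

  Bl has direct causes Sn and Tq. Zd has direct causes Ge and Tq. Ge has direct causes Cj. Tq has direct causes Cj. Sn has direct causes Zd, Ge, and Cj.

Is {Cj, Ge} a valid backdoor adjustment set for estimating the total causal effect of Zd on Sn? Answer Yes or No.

Yes

Backdoor paths from Zd to Sn (paths whose first edge points into Zd):
  P1: Zd <- Ge <- Cj -> Tq -> Bl <- Sn
  P2: Zd <- Ge <- Cj -> Sn
  P3: Zd <- Ge -> Sn
  P4: Zd <- Tq <- Cj -> Ge -> Sn
  P5: Zd <- Tq <- Cj -> Sn
  P6: Zd <- Tq -> Bl <- Sn
Condition 1 (no descendant of Zd in the set): holds — descendants of Zd are {Bl, Sn}; none are in {Cj, Ge}.
Condition 2 (every backdoor path blocked by {Cj, Ge}):
  P1: blocked at chain node Ge ∈ conditioning set.
  P2: blocked at chain node Ge ∈ conditioning set.
  P3: blocked at fork node Ge ∈ conditioning set.
  P4: blocked at fork node Cj ∈ conditioning set.
  P5: blocked at fork node Cj ∈ conditioning set.
  P6: blocked at collider Bl (neither it nor any descendant is in the conditioning set).
{Cj, Ge} satisfies the backdoor criterion.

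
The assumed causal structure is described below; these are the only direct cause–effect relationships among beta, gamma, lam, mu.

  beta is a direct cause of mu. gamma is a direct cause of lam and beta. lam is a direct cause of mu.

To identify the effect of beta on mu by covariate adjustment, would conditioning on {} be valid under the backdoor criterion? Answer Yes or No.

No

Backdoor paths from beta to mu (paths whose first edge points into beta):
  P1: beta <- gamma -> lam -> mu
Condition 1 (no descendant of beta in the set): holds — descendants of beta are {mu}; none are in {}.
Condition 2 (every backdoor path blocked by {}):
  P1: open — no interior node is in the conditioning set.
{} does not satisfy the backdoor criterion.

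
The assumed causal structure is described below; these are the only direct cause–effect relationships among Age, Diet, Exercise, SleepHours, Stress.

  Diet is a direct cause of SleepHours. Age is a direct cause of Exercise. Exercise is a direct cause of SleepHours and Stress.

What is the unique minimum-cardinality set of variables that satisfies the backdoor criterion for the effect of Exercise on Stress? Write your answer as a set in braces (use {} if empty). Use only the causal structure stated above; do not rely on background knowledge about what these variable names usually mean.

{}

Variables eligible for adjustment (non-descendants of Exercise, excluding Exercise and Stress): {Age, Diet}.
Backdoor paths from Exercise to Stress:
  (none)
With no backdoor paths the empty set already satisfies the criterion, and it is trivially minimal.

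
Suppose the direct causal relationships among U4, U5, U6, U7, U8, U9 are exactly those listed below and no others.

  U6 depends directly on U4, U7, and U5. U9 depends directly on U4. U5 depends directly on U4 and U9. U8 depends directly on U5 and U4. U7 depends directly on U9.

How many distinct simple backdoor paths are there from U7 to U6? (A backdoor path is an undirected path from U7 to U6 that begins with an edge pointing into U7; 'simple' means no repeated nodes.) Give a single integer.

6

A backdoor path from U7 to U6 is any simple undirected path whose first edge points into U7 (i.e. leaves U7 via a parent).
Parents of U7: {U9}.
Enumerating:
  P1: U7 <- U9 <- U4 -> U5 -> U6
  P2: U7 <- U9 <- U4 -> U6
  P3: U7 <- U9 <- U4 -> U8 <- U5 -> U6
  P4: U7 <- U9 -> U5 <- U4 -> U6
  P5: U7 <- U9 -> U5 -> U6
  P6: U7 <- U9 -> U5 -> U8 <- U4 -> U6
That exhausts the simple backdoor paths. Count: 6.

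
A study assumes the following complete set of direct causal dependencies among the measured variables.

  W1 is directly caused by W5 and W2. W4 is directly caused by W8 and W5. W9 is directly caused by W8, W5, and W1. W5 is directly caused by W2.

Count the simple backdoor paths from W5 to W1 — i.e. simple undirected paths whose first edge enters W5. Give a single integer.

A backdoor path from W5 to W1 is any simple undirected path whose first edge points into W5 (i.e. leaves W5 via a parent).
Parents of W5: {W2}.
Enumerating:
  P1: W5 <- W2 -> W1
That exhausts the simple backdoor paths. Count: 1.

1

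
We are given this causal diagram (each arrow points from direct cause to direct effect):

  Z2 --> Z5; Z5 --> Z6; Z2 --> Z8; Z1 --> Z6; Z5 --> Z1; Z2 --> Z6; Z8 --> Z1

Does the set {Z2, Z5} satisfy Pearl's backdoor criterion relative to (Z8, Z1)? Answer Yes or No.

Backdoor paths from Z8 to Z1 (paths whose first edge points into Z8):
  P1: Z8 <- Z2 -> Z5 -> Z1
  P2: Z8 <- Z2 -> Z5 -> Z6 <- Z1
  P3: Z8 <- Z2 -> Z6 <- Z5 -> Z1
  P4: Z8 <- Z2 -> Z6 <- Z1
Condition 1 (no descendant of Z8 in the set): holds — descendants of Z8 are {Z1, Z6}; none are in {Z2, Z5}.
Condition 2 (every backdoor path blocked by {Z2, Z5}):
  P1: blocked at fork node Z2 ∈ conditioning set.
  P2: blocked at fork node Z2 ∈ conditioning set.
  P3: blocked at fork node Z2 ∈ conditioning set.
  P4: blocked at fork node Z2 ∈ conditioning set.
{Z2, Z5} satisfies the backdoor criterion.

Yes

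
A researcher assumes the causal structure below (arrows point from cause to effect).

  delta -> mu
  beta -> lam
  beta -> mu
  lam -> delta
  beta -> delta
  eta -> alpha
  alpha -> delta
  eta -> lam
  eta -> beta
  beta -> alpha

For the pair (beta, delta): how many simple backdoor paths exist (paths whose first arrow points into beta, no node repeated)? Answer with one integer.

2

A backdoor path from beta to delta is any simple undirected path whose first edge points into beta (i.e. leaves beta via a parent).
Parents of beta: {eta}.
Enumerating:
  P1: beta <- eta -> alpha -> delta
  P2: beta <- eta -> lam -> delta
That exhausts the simple backdoor paths. Count: 2.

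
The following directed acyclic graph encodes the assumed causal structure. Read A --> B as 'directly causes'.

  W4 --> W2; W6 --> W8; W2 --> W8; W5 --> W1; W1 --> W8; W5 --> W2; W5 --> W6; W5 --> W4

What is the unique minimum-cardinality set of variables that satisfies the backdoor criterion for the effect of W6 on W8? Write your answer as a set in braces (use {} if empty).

{W5}

Variables eligible for adjustment (non-descendants of W6, excluding W6 and W8): {W1, W2, W4, W5}.
Backdoor paths from W6 to W8:
  P1: W6 <- W5 -> W4 -> W2 -> W8
  P2: W6 <- W5 -> W2 -> W8
  P3: W6 <- W5 -> W1 -> W8
The empty set is not sufficient: P1 (W6 <- W5 -> W4 -> W2 -> W8) has no collider blocking it and no conditioned non-collider, so it is open.
Try {W5}:
  P1: blocked at fork node W5 ∈ conditioning set.
  P2: blocked at fork node W5 ∈ conditioning set.
  P3: blocked at fork node W5 ∈ conditioning set.
{W5} contains no descendant of W6 and blocks every backdoor path.
No other singleton works — e.g. {W4} leaves P2 open — so {W5} is the unique smallest valid adjustment set.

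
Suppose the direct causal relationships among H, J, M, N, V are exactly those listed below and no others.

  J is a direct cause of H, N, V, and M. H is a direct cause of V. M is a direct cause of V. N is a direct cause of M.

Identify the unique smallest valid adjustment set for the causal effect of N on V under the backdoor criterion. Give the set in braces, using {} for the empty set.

Variables eligible for adjustment (non-descendants of N, excluding N and V): {H, J}.
Backdoor paths from N to V:
  P1: N <- J -> H -> V
  P2: N <- J -> M -> V
  P3: N <- J -> V
The empty set is not sufficient: P1 (N <- J -> H -> V) has no collider blocking it and no conditioned non-collider, so it is open.
Try {J}:
  P1: blocked at fork node J ∈ conditioning set.
  P2: blocked at fork node J ∈ conditioning set.
  P3: blocked at fork node J ∈ conditioning set.
{J} contains no descendant of N and blocks every backdoor path.
No other singleton works — e.g. {H} leaves P2 open — so {J} is the unique smallest valid adjustment set.

{J}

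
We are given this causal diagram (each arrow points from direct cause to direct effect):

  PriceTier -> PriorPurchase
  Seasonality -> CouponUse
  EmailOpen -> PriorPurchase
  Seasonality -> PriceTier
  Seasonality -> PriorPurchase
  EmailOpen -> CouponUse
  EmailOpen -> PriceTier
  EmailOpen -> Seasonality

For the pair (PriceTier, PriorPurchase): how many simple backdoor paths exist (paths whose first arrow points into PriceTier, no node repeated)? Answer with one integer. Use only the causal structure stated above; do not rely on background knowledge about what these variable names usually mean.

6

A backdoor path from PriceTier to PriorPurchase is any simple undirected path whose first edge points into PriceTier (i.e. leaves PriceTier via a parent).
Parents of PriceTier: {EmailOpen, Seasonality}.
Enumerating:
  P1: PriceTier <- EmailOpen -> Seasonality -> PriorPurchase
  P2: PriceTier <- EmailOpen -> CouponUse <- Seasonality -> PriorPurchase
  P3: PriceTier <- EmailOpen -> PriorPurchase
  P4: PriceTier <- Seasonality <- EmailOpen -> PriorPurchase
  P5: PriceTier <- Seasonality -> CouponUse <- EmailOpen -> PriorPurchase
  P6: PriceTier <- Seasonality -> PriorPurchase
That exhausts the simple backdoor paths. Count: 6.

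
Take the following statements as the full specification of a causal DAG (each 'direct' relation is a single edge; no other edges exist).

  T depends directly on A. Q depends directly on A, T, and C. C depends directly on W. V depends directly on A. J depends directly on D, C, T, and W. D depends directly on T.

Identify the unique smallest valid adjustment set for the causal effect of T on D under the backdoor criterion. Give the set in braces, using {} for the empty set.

Variables eligible for adjustment (non-descendants of T, excluding T and D): {A, C, V, W}.
Backdoor paths from T to D:
  P1: T <- A -> Q <- C <- W -> J <- D
  P2: T <- A -> Q <- C -> J <- D
Each backdoor path contains an unconditioned collider, so every path is already blocked with the empty conditioning set:
  P1: blocked at collider Q (neither it nor any descendant is in the conditioning set).
  P2: blocked at collider Q (neither it nor any descendant is in the conditioning set).
The empty set is therefore the unique smallest valid set.

{}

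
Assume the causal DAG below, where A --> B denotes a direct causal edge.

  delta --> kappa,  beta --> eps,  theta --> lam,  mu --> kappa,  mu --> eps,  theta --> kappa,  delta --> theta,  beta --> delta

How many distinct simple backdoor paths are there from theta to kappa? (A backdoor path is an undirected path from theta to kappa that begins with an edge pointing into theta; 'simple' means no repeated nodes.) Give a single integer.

2

A backdoor path from theta to kappa is any simple undirected path whose first edge points into theta (i.e. leaves theta via a parent).
Parents of theta: {delta}.
Enumerating:
  P1: theta <- delta <- beta -> eps <- mu -> kappa
  P2: theta <- delta -> kappa
That exhausts the simple backdoor paths. Count: 2.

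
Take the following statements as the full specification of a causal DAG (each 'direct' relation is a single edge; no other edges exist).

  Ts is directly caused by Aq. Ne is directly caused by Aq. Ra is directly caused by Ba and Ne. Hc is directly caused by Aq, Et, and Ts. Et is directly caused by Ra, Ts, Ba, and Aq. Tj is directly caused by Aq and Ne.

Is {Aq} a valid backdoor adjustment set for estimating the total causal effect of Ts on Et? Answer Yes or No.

Yes

Backdoor paths from Ts to Et (paths whose first edge points into Ts):
  P1: Ts <- Aq -> Ne -> Ra <- Ba -> Et
  P2: Ts <- Aq -> Ne -> Ra -> Et
  P3: Ts <- Aq -> Tj <- Ne -> Ra <- Ba -> Et
  P4: Ts <- Aq -> Tj <- Ne -> Ra -> Et
  P5: Ts <- Aq -> Et
  P6: Ts <- Aq -> Hc <- Et
Condition 1 (no descendant of Ts in the set): holds — descendants of Ts are {Et, Hc}; none are in {Aq}.
Condition 2 (every backdoor path blocked by {Aq}):
  P1: blocked at fork node Aq ∈ conditioning set.
  P2: blocked at fork node Aq ∈ conditioning set.
  P3: blocked at fork node Aq ∈ conditioning set.
  P4: blocked at fork node Aq ∈ conditioning set.
  P5: blocked at fork node Aq ∈ conditioning set.
  P6: blocked at fork node Aq ∈ conditioning set.
{Aq} satisfies the backdoor criterion.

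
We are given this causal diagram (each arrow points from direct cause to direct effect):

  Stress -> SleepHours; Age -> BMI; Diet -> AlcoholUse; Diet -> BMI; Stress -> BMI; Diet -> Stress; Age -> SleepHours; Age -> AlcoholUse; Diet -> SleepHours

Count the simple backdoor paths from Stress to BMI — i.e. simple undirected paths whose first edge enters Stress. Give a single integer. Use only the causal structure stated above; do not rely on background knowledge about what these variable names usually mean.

A backdoor path from Stress to BMI is any simple undirected path whose first edge points into Stress (i.e. leaves Stress via a parent).
Parents of Stress: {Diet}.
Enumerating:
  P1: Stress <- Diet -> AlcoholUse <- Age -> BMI
  P2: Stress <- Diet -> BMI
  P3: Stress <- Diet -> SleepHours <- Age -> BMI
That exhausts the simple backdoor paths. Count: 3.

3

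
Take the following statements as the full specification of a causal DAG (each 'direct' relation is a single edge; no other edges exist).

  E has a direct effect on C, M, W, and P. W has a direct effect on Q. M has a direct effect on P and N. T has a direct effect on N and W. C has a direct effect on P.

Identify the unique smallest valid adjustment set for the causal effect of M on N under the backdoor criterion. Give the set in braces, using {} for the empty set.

Variables eligible for adjustment (non-descendants of M, excluding M and N): {C, E, Q, T, W}.
Backdoor paths from M to N:
  P1: M <- E -> W <- T -> N
Each backdoor path contains an unconditioned collider, so every path is already blocked with the empty conditioning set:
  P1: blocked at collider W (neither it nor any descendant is in the conditioning set).
The empty set is therefore the unique smallest valid set.

{}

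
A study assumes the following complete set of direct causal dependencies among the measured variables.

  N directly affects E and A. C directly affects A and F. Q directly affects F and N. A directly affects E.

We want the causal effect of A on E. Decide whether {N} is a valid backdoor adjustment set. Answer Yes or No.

Backdoor paths from A to E (paths whose first edge points into A):
  P1: A <- N -> E
  P2: A <- C -> F <- Q -> N -> E
Condition 1 (no descendant of A in the set): holds — descendants of A are {E}; none are in {N}.
Condition 2 (every backdoor path blocked by {N}):
  P1: blocked at fork node N ∈ conditioning set.
  P2: blocked at collider F (neither it nor any descendant is in the conditioning set).
{N} satisfies the backdoor criterion.

Yes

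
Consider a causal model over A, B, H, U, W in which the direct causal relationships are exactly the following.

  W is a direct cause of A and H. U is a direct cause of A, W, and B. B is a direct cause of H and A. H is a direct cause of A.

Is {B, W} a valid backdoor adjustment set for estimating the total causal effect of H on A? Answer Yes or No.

Yes

Backdoor paths from H to A (paths whose first edge points into H):
  P1: H <- W <- U -> B -> A
  P2: H <- W <- U -> A
  P3: H <- W -> A
  P4: H <- B <- U -> W -> A
  P5: H <- B <- U -> A
  P6: H <- B -> A
Condition 1 (no descendant of H in the set): holds — descendants of H are {A}; none are in {B, W}.
Condition 2 (every backdoor path blocked by {B, W}):
  P1: blocked at chain node W ∈ conditioning set.
  P2: blocked at chain node W ∈ conditioning set.
  P3: blocked at fork node W ∈ conditioning set.
  P4: blocked at chain node B ∈ conditioning set.
  P5: blocked at chain node B ∈ conditioning set.
  P6: blocked at fork node B ∈ conditioning set.
{B, W} satisfies the backdoor criterion.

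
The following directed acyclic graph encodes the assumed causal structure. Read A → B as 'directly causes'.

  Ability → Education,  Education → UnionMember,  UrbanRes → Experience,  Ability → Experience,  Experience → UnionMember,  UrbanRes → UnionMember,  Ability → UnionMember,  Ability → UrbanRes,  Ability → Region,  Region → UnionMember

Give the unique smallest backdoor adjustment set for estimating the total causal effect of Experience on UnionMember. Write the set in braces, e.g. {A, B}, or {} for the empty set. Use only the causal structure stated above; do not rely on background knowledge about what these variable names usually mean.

{Ability, UrbanRes}

Variables eligible for adjustment (non-descendants of Experience, excluding Experience and UnionMember): {Ability, Education, Region, UrbanRes}.
Backdoor paths from Experience to UnionMember:
  P1: Experience <- Ability -> Education -> UnionMember
  P2: Experience <- Ability -> UrbanRes -> UnionMember
  P3: Experience <- Ability -> Region -> UnionMember
  P4: Experience <- Ability -> UnionMember
  P5: Experience <- UrbanRes <- Ability -> Education -> UnionMember
  P6: Experience <- UrbanRes <- Ability -> Region -> UnionMember
  P7: Experience <- UrbanRes <- Ability -> UnionMember
  P8: Experience <- UrbanRes -> UnionMember
The empty set is not sufficient: P1 (Experience <- Ability -> Education -> UnionMember) has no collider blocking it and no conditioned non-collider, so it is open.
Try {Ability, UrbanRes}:
  P1: blocked at fork node Ability ∈ conditioning set.
  P2: blocked at fork node Ability ∈ conditioning set.
  P3: blocked at fork node Ability ∈ conditioning set.
  P4: blocked at fork node Ability ∈ conditioning set.
  P5: blocked at chain node UrbanRes ∈ conditioning set.
  P6: blocked at chain node UrbanRes ∈ conditioning set.
  P7: blocked at chain node UrbanRes ∈ conditioning set.
  P8: blocked at fork node UrbanRes ∈ conditioning set.
{Ability, UrbanRes} contains no descendant of Experience and blocks every backdoor path.
Every element of {Ability, UrbanRes} is needed (dropping Ability leaves P1 open; dropping UrbanRes leaves P8 open), so no proper subset is valid.
Among all size-2 subsets of the eligible variables, only {Ability, UrbanRes} blocks every backdoor path, so it is the unique smallest valid adjustment set.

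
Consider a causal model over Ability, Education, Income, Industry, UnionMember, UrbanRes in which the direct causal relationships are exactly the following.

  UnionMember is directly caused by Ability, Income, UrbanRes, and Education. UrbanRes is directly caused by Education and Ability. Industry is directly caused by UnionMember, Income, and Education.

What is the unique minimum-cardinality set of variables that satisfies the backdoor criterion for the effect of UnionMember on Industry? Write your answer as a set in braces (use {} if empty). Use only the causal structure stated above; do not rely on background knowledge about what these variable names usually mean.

Variables eligible for adjustment (non-descendants of UnionMember, excluding UnionMember and Industry): {Ability, Education, Income, UrbanRes}.
Backdoor paths from UnionMember to Industry:
  P1: UnionMember <- Ability -> UrbanRes <- Education -> Industry
  P2: UnionMember <- Education -> Industry
  P3: UnionMember <- Income -> Industry
  P4: UnionMember <- UrbanRes <- Education -> Industry
The empty set is not sufficient: P2 (UnionMember <- Education -> Industry) has no collider blocking it and no conditioned non-collider, so it is open.
Try {Education, Income}:
  P1: blocked at collider UrbanRes (neither it nor any descendant is in the conditioning set).
  P2: blocked at fork node Education ∈ conditioning set.
  P3: blocked at fork node Income ∈ conditioning set.
  P4: blocked at fork node Education ∈ conditioning set.
{Education, Income} contains no descendant of UnionMember and blocks every backdoor path.
Every element of {Education, Income} is needed (dropping Education leaves P2 open; dropping Income leaves P3 open), so no proper subset is valid.
Among all size-2 subsets of the eligible variables, only {Education, Income} blocks every backdoor path, so it is the unique smallest valid adjustment set.

{Education, Income}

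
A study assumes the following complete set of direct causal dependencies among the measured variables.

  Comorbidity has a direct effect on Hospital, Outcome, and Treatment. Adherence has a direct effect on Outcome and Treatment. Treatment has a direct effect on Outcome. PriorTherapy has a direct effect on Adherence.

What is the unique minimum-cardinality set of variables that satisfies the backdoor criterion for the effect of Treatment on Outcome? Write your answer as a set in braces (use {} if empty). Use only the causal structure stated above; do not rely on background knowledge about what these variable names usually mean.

{Adherence, Comorbidity}

Variables eligible for adjustment (non-descendants of Treatment, excluding Treatment and Outcome): {Adherence, Comorbidity, Hospital, PriorTherapy}.
Backdoor paths from Treatment to Outcome:
  P1: Treatment <- Comorbidity -> Outcome
  P2: Treatment <- Adherence -> Outcome
The empty set is not sufficient: P1 (Treatment <- Comorbidity -> Outcome) has no collider blocking it and no conditioned non-collider, so it is open.
Try {Adherence, Comorbidity}:
  P1: blocked at fork node Comorbidity ∈ conditioning set.
  P2: blocked at fork node Adherence ∈ conditioning set.
{Adherence, Comorbidity} contains no descendant of Treatment and blocks every backdoor path.
Every element of {Adherence, Comorbidity} is needed (dropping Adherence leaves P2 open; dropping Comorbidity leaves P1 open), so no proper subset is valid.
Among all size-2 subsets of the eligible variables, only {Adherence, Comorbidity} blocks every backdoor path, so it is the unique smallest valid adjustment set.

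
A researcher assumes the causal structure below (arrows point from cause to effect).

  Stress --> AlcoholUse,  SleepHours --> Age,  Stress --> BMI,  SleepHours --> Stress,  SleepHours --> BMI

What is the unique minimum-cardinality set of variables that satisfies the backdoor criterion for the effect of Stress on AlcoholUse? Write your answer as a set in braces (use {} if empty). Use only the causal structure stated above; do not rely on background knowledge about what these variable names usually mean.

Variables eligible for adjustment (non-descendants of Stress, excluding Stress and AlcoholUse): {Age, SleepHours}.
Backdoor paths from Stress to AlcoholUse:
  (none)
With no backdoor paths the empty set already satisfies the criterion, and it is trivially minimal.

{}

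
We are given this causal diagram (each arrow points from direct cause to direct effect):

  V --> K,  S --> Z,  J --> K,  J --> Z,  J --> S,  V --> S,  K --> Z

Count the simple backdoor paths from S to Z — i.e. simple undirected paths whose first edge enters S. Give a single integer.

A backdoor path from S to Z is any simple undirected path whose first edge points into S (i.e. leaves S via a parent).
Parents of S: {J, V}.
Enumerating:
  P1: S <- V -> K <- J -> Z
  P2: S <- V -> K -> Z
  P3: S <- J -> K -> Z
  P4: S <- J -> Z
That exhausts the simple backdoor paths. Count: 4.

4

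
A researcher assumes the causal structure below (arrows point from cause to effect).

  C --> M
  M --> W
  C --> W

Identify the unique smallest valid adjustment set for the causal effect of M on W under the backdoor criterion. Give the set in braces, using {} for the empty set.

{C}

Variables eligible for adjustment (non-descendants of M, excluding M and W): {C}.
Backdoor paths from M to W:
  P1: M <- C -> W
The empty set is not sufficient: P1 (M <- C -> W) has no collider blocking it and no conditioned non-collider, so it is open.
Try {C}:
  P1: blocked at fork node C ∈ conditioning set.
{C} contains no descendant of M and blocks every backdoor path.
{C} is the unique smallest valid adjustment set.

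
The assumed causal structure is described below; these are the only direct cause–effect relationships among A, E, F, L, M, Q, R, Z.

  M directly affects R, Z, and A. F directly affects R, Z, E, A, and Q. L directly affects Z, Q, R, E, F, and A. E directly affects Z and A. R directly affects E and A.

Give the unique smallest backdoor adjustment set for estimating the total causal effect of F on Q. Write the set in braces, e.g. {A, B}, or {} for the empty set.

{L}

Variables eligible for adjustment (non-descendants of F, excluding F and Q): {L, M}.
Backdoor paths from F to Q:
  P1: F <- L -> Q
The empty set is not sufficient: P1 (F <- L -> Q) has no collider blocking it and no conditioned non-collider, so it is open.
Try {L}:
  P1: blocked at fork node L ∈ conditioning set.
{L} contains no descendant of F and blocks every backdoor path.
No other singleton works — e.g. {M} leaves P1 open — so {L} is the unique smallest valid adjustment set.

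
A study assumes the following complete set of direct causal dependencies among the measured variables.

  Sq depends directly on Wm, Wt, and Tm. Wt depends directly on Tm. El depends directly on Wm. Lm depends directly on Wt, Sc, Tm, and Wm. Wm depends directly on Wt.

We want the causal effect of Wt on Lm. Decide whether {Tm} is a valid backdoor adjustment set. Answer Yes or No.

Backdoor paths from Wt to Lm (paths whose first edge points into Wt):
  P1: Wt <- Tm -> Sq <- Wm -> Lm
  P2: Wt <- Tm -> Lm
Condition 1 (no descendant of Wt in the set): holds — descendants of Wt are {El, Lm, Sq, Wm}; none are in {Tm}.
Condition 2 (every backdoor path blocked by {Tm}):
  P1: blocked at fork node Tm ∈ conditioning set.
  P2: blocked at fork node Tm ∈ conditioning set.
{Tm} satisfies the backdoor criterion.

Yes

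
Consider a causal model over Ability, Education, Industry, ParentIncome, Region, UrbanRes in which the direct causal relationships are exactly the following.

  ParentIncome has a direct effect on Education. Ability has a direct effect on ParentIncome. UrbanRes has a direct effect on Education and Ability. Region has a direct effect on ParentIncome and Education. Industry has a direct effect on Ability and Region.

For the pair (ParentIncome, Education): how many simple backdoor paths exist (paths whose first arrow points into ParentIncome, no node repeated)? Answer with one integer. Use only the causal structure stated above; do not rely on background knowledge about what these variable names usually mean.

4

A backdoor path from ParentIncome to Education is any simple undirected path whose first edge points into ParentIncome (i.e. leaves ParentIncome via a parent).
Parents of ParentIncome: {Ability, Region}.
Enumerating:
  P1: ParentIncome <- Ability <- Industry -> Region -> Education
  P2: ParentIncome <- Ability <- UrbanRes -> Education
  P3: ParentIncome <- Region <- Industry -> Ability <- UrbanRes -> Education
  P4: ParentIncome <- Region -> Education
That exhausts the simple backdoor paths. Count: 4.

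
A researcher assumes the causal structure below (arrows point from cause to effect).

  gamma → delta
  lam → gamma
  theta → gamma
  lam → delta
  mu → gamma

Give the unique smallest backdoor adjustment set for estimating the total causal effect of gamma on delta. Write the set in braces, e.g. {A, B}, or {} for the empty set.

Variables eligible for adjustment (non-descendants of gamma, excluding gamma and delta): {lam, mu, theta}.
Backdoor paths from gamma to delta:
  P1: gamma <- lam -> delta
The empty set is not sufficient: P1 (gamma <- lam -> delta) has no collider blocking it and no conditioned non-collider, so it is open.
Try {lam}:
  P1: blocked at fork node lam ∈ conditioning set.
{lam} contains no descendant of gamma and blocks every backdoor path.
No other singleton works — e.g. {theta} leaves P1 open — so {lam} is the unique smallest valid adjustment set.

{lam}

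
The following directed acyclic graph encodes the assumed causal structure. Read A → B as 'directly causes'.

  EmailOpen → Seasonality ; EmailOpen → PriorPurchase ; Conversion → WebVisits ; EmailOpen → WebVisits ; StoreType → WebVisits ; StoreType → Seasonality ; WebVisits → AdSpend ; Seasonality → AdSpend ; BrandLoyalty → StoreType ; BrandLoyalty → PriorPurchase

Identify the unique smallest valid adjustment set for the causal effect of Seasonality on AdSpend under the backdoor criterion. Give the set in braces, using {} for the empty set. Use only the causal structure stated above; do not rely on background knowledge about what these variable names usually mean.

{WebVisits}

Variables eligible for adjustment (non-descendants of Seasonality, excluding Seasonality and AdSpend): {BrandLoyalty, Conversion, EmailOpen, PriorPurchase, StoreType, WebVisits}.
Backdoor paths from Seasonality to AdSpend:
  P1: Seasonality <- StoreType <- BrandLoyalty -> PriorPurchase <- EmailOpen -> WebVisits -> AdSpend
  P2: Seasonality <- StoreType -> WebVisits -> AdSpend
  P3: Seasonality <- EmailOpen -> PriorPurchase <- BrandLoyalty -> StoreType -> WebVisits -> AdSpend
  P4: Seasonality <- EmailOpen -> WebVisits -> AdSpend
The empty set is not sufficient: P2 (Seasonality <- StoreType -> WebVisits -> AdSpend) has no collider blocking it and no conditioned non-collider, so it is open.
Try {WebVisits}:
  P1: blocked at collider PriorPurchase (neither it nor any descendant is in the conditioning set).
  P2: blocked at chain node WebVisits ∈ conditioning set.
  P3: blocked at collider PriorPurchase (neither it nor any descendant is in the conditioning set).
  P4: blocked at chain node WebVisits ∈ conditioning set.
{WebVisits} contains no descendant of Seasonality and blocks every backdoor path.
No other singleton works — e.g. {BrandLoyalty} leaves P2 open — so {WebVisits} is the unique smallest valid adjustment set.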